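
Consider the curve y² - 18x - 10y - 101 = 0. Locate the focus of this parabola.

(-5/2, 5)

Only y is squared. Complete the square in y: (y - 5)² = 18(x + 7).
Vertex (-7, 5); 4p = 18 so p = 9/2. Opens right.
Focus is p units from the vertex along the axis: (h + p, k).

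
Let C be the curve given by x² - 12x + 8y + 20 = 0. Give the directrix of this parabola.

y = 4

Only x is squared. Complete the square in x: (x - 6)² = -8(y - 2).
Vertex (6, 2); 4p = -8 so p = -2. Opens down.
Directrix is the horizontal line y = k − p = 2 − (-2) = 4.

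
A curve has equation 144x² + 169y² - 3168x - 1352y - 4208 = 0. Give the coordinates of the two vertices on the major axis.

(-2, 4) and (24, 4)

Rearranging, 144(x² - 22x) + 169(y² - 8y) = 4208.
144(x - 11)² + 169(y - 4)² = 4208 + 17424 + 2704 = 24336
Divide through by 24336 to get (x - 11)²/169 + (y - 4)²/144 = 1.
Ellipse, center (11, 4), major axis horizontal; a² = 169, b² = 144.
a = 13. Vertices at (h ± a, k).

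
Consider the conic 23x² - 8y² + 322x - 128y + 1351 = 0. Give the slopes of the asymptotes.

23(x² + 14x) -8(y² + 16y) = -1351
Complete the square in x and y: 23(x + 7)² -8(y + 8)² = -1351 + 1127 - 512 = -736
Dividing both sides by -736: (y + 8)²/92 - (x + 7)²/32 = 1
Hyperbola, center (-7, -8), transverse axis vertical; a² = 92, b² = 32.
For a vertical hyperbola the asymptotes have slope ±a/b.
Here that is ±2√23/4√2 = ±√46/4.

√46/4 and -√46/4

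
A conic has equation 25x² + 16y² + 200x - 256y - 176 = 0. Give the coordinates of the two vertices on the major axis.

(-4, -2) and (-4, 18)

Rearranging, 25(x² + 8x) + 16(y² - 16y) = 176.
Completing the square gives 25(x + 4)² + 16(y - 8)² = 176 + 400 + 1024 = 1600.
Divide by 1600: (x + 4)²/64 + (y - 8)²/100 = 1
Ellipse, center (-4, 8), major axis vertical; a² = 100, b² = 64.
a = 10. Vertices at (h, k ± a).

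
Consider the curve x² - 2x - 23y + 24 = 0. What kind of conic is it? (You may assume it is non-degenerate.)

No xy term. Coefficients of x² and y² are A = 1, C = 0.
Exactly one squared variable ⇒ parabola.

parabola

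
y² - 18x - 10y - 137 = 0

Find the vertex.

(-9, 5)

Only y is squared. Complete the square in y: (y - 5)² = 18(x + 9).
Vertex (-9, 5); 4p = 18 so p = 9/2. Opens right.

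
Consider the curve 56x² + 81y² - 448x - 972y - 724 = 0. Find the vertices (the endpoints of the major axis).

(-5, 6) and (13, 6)

56(x² - 8x) + 81(y² - 12y) = 724
Complete the square in x and y: 56(x - 4)² + 81(y - 6)² = 724 + 896 + 2916 = 4536
Divide by 4536: (x - 4)²/81 + (y - 6)²/56 = 1
Ellipse, center (4, 6), major axis horizontal; a² = 81, b² = 56.
a = 9. Vertices at (h ± a, k).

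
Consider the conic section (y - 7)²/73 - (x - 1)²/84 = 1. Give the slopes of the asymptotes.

√1533/42 and -√1533/42

Center (1, 7). The positive term is the y-term, so the transverse axis is vertical; a² = 73, b² = 84.
For a vertical hyperbola the asymptotes have slope ±a/b.
Here that is ±√73/2√21 = ±√1533/42.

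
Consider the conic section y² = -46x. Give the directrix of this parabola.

x = 23/2

Vertex (0, 0); 4p = -46 so p = -23/2. Opens left.
Directrix is the vertical line x = h − p = 0 − (-23/2) = 23/2.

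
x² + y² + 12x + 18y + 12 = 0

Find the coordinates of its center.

Group: (x² + 12x) + (y² + 18y) = -12
Complete the square: (x + 6)² + (y + 9)² = -12 + 36 + 81 = 105
So (x + 6)² + (y + 9)² = 105.
Circle centered at (-6, -9) with r² = 105.

(-6, -9)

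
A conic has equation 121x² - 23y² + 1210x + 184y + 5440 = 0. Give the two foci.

(-5, -8) and (-5, 16)

121(x² + 10x) -23(y² - 8y) = -5440
Complete the square in x and y: 121(x + 5)² -23(y - 4)² = -5440 + 3025 - 368 = -2783
Dividing both sides by -2783: (y - 4)²/121 - (x + 5)²/23 = 1
Hyperbola, center (-5, 4), transverse axis vertical; a² = 121, b² = 23.
c² = a² + b² = 121 + 23 = 144, so c = 12.
Foci lie on the vertical axis through the center: (h, k ± c).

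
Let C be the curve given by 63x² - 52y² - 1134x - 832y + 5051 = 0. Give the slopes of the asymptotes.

63(x² - 18x) -52(y² + 16y) = -5051
Completing the square gives 63(x - 9)² -52(y + 8)² = -5051 + 5103 - 3328 = -3276.
Divide through by -3276 to get (y + 8)²/63 - (x - 9)²/52 = 1.
Hyperbola, center (9, -8), transverse axis vertical; a² = 63, b² = 52.
For a vertical hyperbola the asymptotes have slope ±a/b.
Here that is ±3√7/2√13 = ±3√91/26.

3√91/26 and -3√91/26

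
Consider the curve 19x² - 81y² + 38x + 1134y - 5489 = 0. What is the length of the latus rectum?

38/9

Rearranging, 19(x² + 2x) -81(y² - 14y) = 5489.
Completing the square gives 19(x + 1)² -81(y - 7)² = 5489 + 19 - 3969 = 1539.
Divide by 1539: (x + 1)²/81 - (y - 7)²/19 = 1
Hyperbola, center (-1, 7), transverse axis horizontal; a² = 81, b² = 19.
Latus rectum length = 2b²/a = 2·19/9 = 38/9.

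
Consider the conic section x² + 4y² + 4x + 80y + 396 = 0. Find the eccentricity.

e = √3/2

Group the x- and y-terms: (x² + 4x) + 4(y² + 20y) = -396
Complete the square in x and y: (x + 2)² + 4(y + 10)² = -396 + 4 + 400 = 8
Divide by 8: (x + 2)²/8 + (y + 10)²/2 = 1
Ellipse, center (-2, -10), major axis horizontal; a² = 8, b² = 2.
c² = a² - b² = 6, so c = √6.
e = c/a = √6/2√2 = √3/2.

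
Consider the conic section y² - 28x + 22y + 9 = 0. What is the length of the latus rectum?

Only y is squared. Complete the square in y: (y + 11)² = 28(x + 4).
Vertex (-4, -11); 4p = 28 so p = 7. Opens right.
Latus rectum length = |4p| = 28.

28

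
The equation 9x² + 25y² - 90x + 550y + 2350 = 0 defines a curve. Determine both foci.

(-3, -11) and (13, -11)

Rearranging, 9(x² - 10x) + 25(y² + 22y) = -2350.
Complete the square in x and y: 9(x - 5)² + 25(y + 11)² = -2350 + 225 + 3025 = 900
Dividing both sides by 900: (x - 5)²/100 + (y + 11)²/36 = 1
Ellipse, center (5, -11), major axis horizontal; a² = 100, b² = 36.
c² = a² - b² = 100 - 36 = 64, so c = 8.
Foci lie on the horizontal axis through the center: (h ± c, k).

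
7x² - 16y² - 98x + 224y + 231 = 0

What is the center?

7(x² - 14x) -16(y² - 14y) = -231
Completing the square gives 7(x - 7)² -16(y - 7)² = -231 + 343 - 784 = -672.
Divide through by -672 to get (y - 7)²/42 - (x - 7)²/96 = 1.
Hyperbola with center (7, 7).

(7, 7)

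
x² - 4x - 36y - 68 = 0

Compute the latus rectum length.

Only x is squared. Complete the square in x: (x - 2)² = 36(y + 2).
Vertex (2, -2); 4p = 36 so p = 9. Opens up.
Latus rectum length = |4p| = 36.

36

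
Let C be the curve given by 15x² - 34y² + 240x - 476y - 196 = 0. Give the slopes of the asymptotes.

√510/34 and -√510/34

Collect terms: 15(x² + 16x) -34(y² + 14y) = 196
Completing the square gives 15(x + 8)² -34(y + 7)² = 196 + 960 - 1666 = -510.
Divide by -510: (y + 7)²/15 - (x + 8)²/34 = 1
Hyperbola, center (-8, -7), transverse axis vertical; a² = 15, b² = 34.
For a vertical hyperbola the asymptotes have slope ±a/b.
Here that is ±√15/√34 = ±√510/34.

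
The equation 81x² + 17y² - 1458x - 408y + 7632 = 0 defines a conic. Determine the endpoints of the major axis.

81(x² - 18x) + 17(y² - 24y) = -7632
Complete the square: 81(x - 9)² + 17(y - 12)² = -7632 + 6561 + 2448 = 1377
Divide through by 1377 to get (x - 9)²/17 + (y - 12)²/81 = 1.
Ellipse, center (9, 12), major axis vertical; a² = 81, b² = 17.
a = 9. Vertices at (h, k ± a).

(9, 3) and (9, 21)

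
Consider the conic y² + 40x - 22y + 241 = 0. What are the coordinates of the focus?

(-13, 11)

Only y is squared. Complete the square in y: (y - 11)² = -40(x + 3).
Vertex (-3, 11); 4p = -40 so p = -10. Opens left.
Focus is p units from the vertex along the axis: (h + p, k).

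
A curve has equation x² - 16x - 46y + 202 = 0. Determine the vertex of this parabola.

Only x is squared. Complete the square in x: (x - 8)² = 46(y - 3).
Vertex (8, 3); 4p = 46 so p = 23/2. Opens up.

(8, 3)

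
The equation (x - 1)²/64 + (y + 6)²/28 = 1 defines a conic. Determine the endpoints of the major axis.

(-7, -6) and (9, -6)

Center (1, -6). The larger denominator 64 sits under the x-term, so the major axis is horizontal; a² = 64, b² = 28.
a = 8. Vertices at (h ± a, k).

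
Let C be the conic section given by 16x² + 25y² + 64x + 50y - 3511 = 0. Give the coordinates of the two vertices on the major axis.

(-17, -1) and (13, -1)

Group: 16(x² + 4x) + 25(y² + 2y) = 3511
Complete the square: 16(x + 2)² + 25(y + 1)² = 3511 + 64 + 25 = 3600
Divide by 3600: (x + 2)²/225 + (y + 1)²/144 = 1
Ellipse, center (-2, -1), major axis horizontal; a² = 225, b² = 144.
a = 15. Vertices at (h ± a, k).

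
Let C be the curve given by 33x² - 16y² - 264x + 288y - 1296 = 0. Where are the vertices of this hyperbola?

(0, 9) and (8, 9)

Group the x- and y-terms: 33(x² - 8x) -16(y² - 18y) = 1296
Complete the square: 33(x - 4)² -16(y - 9)² = 1296 + 528 - 1296 = 528
Dividing both sides by 528: (x - 4)²/16 - (y - 9)²/33 = 1
Hyperbola, center (4, 9), transverse axis horizontal; a² = 16, b² = 33.
a = 4. Vertices at (h ± a, k).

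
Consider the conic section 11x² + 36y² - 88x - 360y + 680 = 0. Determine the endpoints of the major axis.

(-2, 5) and (10, 5)

Group the x- and y-terms: 11(x² - 8x) + 36(y² - 10y) = -680
Complete the square: 11(x - 4)² + 36(y - 5)² = -680 + 176 + 900 = 396
Divide through by 396 to get (x - 4)²/36 + (y - 5)²/11 = 1.
Ellipse, center (4, 5), major axis horizontal; a² = 36, b² = 11.
a = 6. Vertices at (h ± a, k).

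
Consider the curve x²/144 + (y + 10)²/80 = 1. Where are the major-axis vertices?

Center (0, -10). The larger denominator 144 sits under the x-term, so the major axis is horizontal; a² = 144, b² = 80.
a = 12. Vertices at (h ± a, k).

(-12, -10) and (12, -10)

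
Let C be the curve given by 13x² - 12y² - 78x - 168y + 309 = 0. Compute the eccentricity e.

e = 5√13/13

Group: 13(x² - 6x) -12(y² + 14y) = -309
Complete the square: 13(x - 3)² -12(y + 7)² = -309 + 117 - 588 = -780
Divide through by -780 to get (y + 7)²/65 - (x - 3)²/60 = 1.
Hyperbola, center (3, -7), transverse axis vertical; a² = 65, b² = 60.
c² = a² + b² = 125, so c = 5√5.
e = c/a = 5√5/√65 = 5√13/13.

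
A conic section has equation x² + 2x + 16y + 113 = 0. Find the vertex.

(-1, -7)

Only x is squared. Complete the square in x: (x + 1)² = -16(y + 7).
Vertex (-1, -7); 4p = -16 so p = -4. Opens down.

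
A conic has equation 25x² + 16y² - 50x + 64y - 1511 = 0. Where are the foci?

Group: 25(x² - 2x) + 16(y² + 4y) = 1511
Complete the square in x and y: 25(x - 1)² + 16(y + 2)² = 1511 + 25 + 64 = 1600
Divide through by 1600 to get (x - 1)²/64 + (y + 2)²/100 = 1.
Ellipse, center (1, -2), major axis vertical; a² = 100, b² = 64.
c² = a² - b² = 100 - 64 = 36, so c = 6.
Foci lie on the vertical axis through the center: (h, k ± c).

(1, -8) and (1, 4)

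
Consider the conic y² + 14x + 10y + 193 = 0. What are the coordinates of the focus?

Only y is squared. Complete the square in y: (y + 5)² = -14(x + 12).
Vertex (-12, -5); 4p = -14 so p = -7/2. Opens left.
Focus is p units from the vertex along the axis: (h + p, k).

(-31/2, -5)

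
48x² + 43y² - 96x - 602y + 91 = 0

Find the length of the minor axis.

2√43

Group: 48(x² - 2x) + 43(y² - 14y) = -91
Complete the square in x and y: 48(x - 1)² + 43(y - 7)² = -91 + 48 + 2107 = 2064
Dividing both sides by 2064: (x - 1)²/43 + (y - 7)²/48 = 1
Ellipse, center (1, 7), major axis vertical; a² = 48, b² = 43.
b² = 43 so b = √43; the minor axis has length 2b = 2√43.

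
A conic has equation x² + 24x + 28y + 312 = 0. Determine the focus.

(-12, -13)

Only x is squared. Complete the square in x: (x + 12)² = -28(y + 6).
Vertex (-12, -6); 4p = -28 so p = -7. Opens down.
Focus is p units from the vertex along the axis: (h, k + p).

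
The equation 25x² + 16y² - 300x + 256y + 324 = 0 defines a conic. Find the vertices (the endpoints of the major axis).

(6, -18) and (6, 2)

Collect terms: 25(x² - 12x) + 16(y² + 16y) = -324
Completing the square gives 25(x - 6)² + 16(y + 8)² = -324 + 900 + 1024 = 1600.
Dividing both sides by 1600: (x - 6)²/64 + (y + 8)²/100 = 1
Ellipse, center (6, -8), major axis vertical; a² = 100, b² = 64.
a = 10. Vertices at (h, k ± a).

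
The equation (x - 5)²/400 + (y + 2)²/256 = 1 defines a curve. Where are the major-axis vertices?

Center (5, -2). The larger denominator 400 sits under the x-term, so the major axis is horizontal; a² = 400, b² = 256.
a = 20. Vertices at (h ± a, k).

(-15, -2) and (25, -2)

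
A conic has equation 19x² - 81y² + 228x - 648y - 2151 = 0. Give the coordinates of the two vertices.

Group: 19(x² + 12x) -81(y² + 8y) = 2151
19(x + 6)² -81(y + 4)² = 2151 + 684 - 1296 = 1539
Dividing both sides by 1539: (x + 6)²/81 - (y + 4)²/19 = 1
Hyperbola, center (-6, -4), transverse axis horizontal; a² = 81, b² = 19.
a = 9. Vertices at (h ± a, k).

(-15, -4) and (3, -4)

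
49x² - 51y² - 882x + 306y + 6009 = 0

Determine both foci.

(9, -7) and (9, 13)

Group the x- and y-terms: 49(x² - 18x) -51(y² - 6y) = -6009
Complete the square: 49(x - 9)² -51(y - 3)² = -6009 + 3969 - 459 = -2499
Divide through by -2499 to get (y - 3)²/49 - (x - 9)²/51 = 1.
Hyperbola, center (9, 3), transverse axis vertical; a² = 49, b² = 51.
c² = a² + b² = 49 + 51 = 100, so c = 10.
Foci lie on the vertical axis through the center: (h, k ± c).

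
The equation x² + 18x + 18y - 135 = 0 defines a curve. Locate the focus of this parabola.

Only x is squared. Complete the square in x: (x + 9)² = -18(y - 12).
Vertex (-9, 12); 4p = -18 so p = -9/2. Opens down.
Focus is p units from the vertex along the axis: (h, k + p).

(-9, 15/2)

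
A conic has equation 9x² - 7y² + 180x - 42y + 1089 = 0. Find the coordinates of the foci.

Group: 9(x² + 20x) -7(y² + 6y) = -1089
9(x + 10)² -7(y + 3)² = -1089 + 900 - 63 = -252
Divide by -252: (y + 3)²/36 - (x + 10)²/28 = 1
Hyperbola, center (-10, -3), transverse axis vertical; a² = 36, b² = 28.
c² = a² + b² = 36 + 28 = 64, so c = 8.
Foci lie on the vertical axis through the center: (h, k ± c).

(-10, -11) and (-10, 5)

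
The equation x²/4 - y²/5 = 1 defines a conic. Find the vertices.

(-2, 0) and (2, 0)

Center (0, 0). The positive term is the x-term, so the transverse axis is horizontal; a² = 4, b² = 5.
a = 2. Vertices at (h ± a, k).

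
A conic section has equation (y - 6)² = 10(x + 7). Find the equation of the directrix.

x = -19/2

Vertex (-7, 6); 4p = 10 so p = 5/2. Opens right.
Directrix is the vertical line x = h − p = -7 − (5/2) = -19/2.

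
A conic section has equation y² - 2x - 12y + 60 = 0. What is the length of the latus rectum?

2

Only y is squared. Complete the square in y: (y - 6)² = 2(x - 12).
Vertex (12, 6); 4p = 2 so p = 1/2. Opens right.
Latus rectum length = |4p| = 2.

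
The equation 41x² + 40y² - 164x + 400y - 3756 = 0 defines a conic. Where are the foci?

Group the x- and y-terms: 41(x² - 4x) + 40(y² + 10y) = 3756
Complete the square in x and y: 41(x - 2)² + 40(y + 5)² = 3756 + 164 + 1000 = 4920
Divide through by 4920 to get (x - 2)²/120 + (y + 5)²/123 = 1.
Ellipse, center (2, -5), major axis vertical; a² = 123, b² = 120.
c² = a² - b² = 123 - 120 = 3, so c = √3.
Foci lie on the vertical axis through the center: (h, k ± c).

(2, -5 - √3) and (2, -5 + √3)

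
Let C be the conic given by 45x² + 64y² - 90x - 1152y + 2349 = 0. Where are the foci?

Group the x- and y-terms: 45(x² - 2x) + 64(y² - 18y) = -2349
45(x - 1)² + 64(y - 9)² = -2349 + 45 + 5184 = 2880
Divide by 2880: (x - 1)²/64 + (y - 9)²/45 = 1
Ellipse, center (1, 9), major axis horizontal; a² = 64, b² = 45.
c² = a² - b² = 64 - 45 = 19, so c = √19.
Foci lie on the horizontal axis through the center: (h ± c, k).

(1 - √19, 9) and (1 + √19, 9)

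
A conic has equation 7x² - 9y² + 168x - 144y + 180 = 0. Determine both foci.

Group: 7(x² + 24x) -9(y² + 16y) = -180
7(x + 12)² -9(y + 8)² = -180 + 1008 - 576 = 252
Divide by 252: (x + 12)²/36 - (y + 8)²/28 = 1
Hyperbola, center (-12, -8), transverse axis horizontal; a² = 36, b² = 28.
c² = a² + b² = 36 + 28 = 64, so c = 8.
Foci lie on the horizontal axis through the center: (h ± c, k).

(-20, -8) and (-4, -8)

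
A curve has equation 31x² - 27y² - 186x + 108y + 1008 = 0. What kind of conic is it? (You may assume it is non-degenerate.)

No xy term. Coefficients of x² and y² are A = 31, C = -27.
A and C have opposite signs ⇒ hyperbola.

hyperbola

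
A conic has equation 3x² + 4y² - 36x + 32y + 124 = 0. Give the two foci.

(4, -4) and (8, -4)

Group: 3(x² - 12x) + 4(y² + 8y) = -124
Complete the square in x and y: 3(x - 6)² + 4(y + 4)² = -124 + 108 + 64 = 48
Divide through by 48 to get (x - 6)²/16 + (y + 4)²/12 = 1.
Ellipse, center (6, -4), major axis horizontal; a² = 16, b² = 12.
c² = a² - b² = 16 - 12 = 4, so c = 2.
Foci lie on the horizontal axis through the center: (h ± c, k).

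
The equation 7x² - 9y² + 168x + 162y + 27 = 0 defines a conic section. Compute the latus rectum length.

28/3

Group the x- and y-terms: 7(x² + 24x) -9(y² - 18y) = -27
Complete the square in x and y: 7(x + 12)² -9(y - 9)² = -27 + 1008 - 729 = 252
Divide by 252: (x + 12)²/36 - (y - 9)²/28 = 1
Hyperbola, center (-12, 9), transverse axis horizontal; a² = 36, b² = 28.
Latus rectum length = 2b²/a = 2·28/6 = 28/3.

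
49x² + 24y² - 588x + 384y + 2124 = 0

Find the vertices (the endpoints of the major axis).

Group the x- and y-terms: 49(x² - 12x) + 24(y² + 16y) = -2124
Complete the square in x and y: 49(x - 6)² + 24(y + 8)² = -2124 + 1764 + 1536 = 1176
Dividing both sides by 1176: (x - 6)²/24 + (y + 8)²/49 = 1
Ellipse, center (6, -8), major axis vertical; a² = 49, b² = 24.
a = 7. Vertices at (h, k ± a).

(6, -15) and (6, -1)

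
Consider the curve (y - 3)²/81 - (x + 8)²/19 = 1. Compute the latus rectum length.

38/9

Center (-8, 3). The positive term is the y-term, so the transverse axis is vertical; a² = 81, b² = 19.
Latus rectum length = 2b²/a = 2·19/9 = 38/9.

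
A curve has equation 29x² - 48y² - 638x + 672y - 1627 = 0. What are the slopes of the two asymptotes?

√87/12 and -√87/12

Group the x- and y-terms: 29(x² - 22x) -48(y² - 14y) = 1627
29(x - 11)² -48(y - 7)² = 1627 + 3509 - 2352 = 2784
Divide through by 2784 to get (x - 11)²/96 - (y - 7)²/58 = 1.
Hyperbola, center (11, 7), transverse axis horizontal; a² = 96, b² = 58.
For a horizontal hyperbola the asymptotes have slope ±b/a.
Here that is ±√58/4√6 = ±√87/12.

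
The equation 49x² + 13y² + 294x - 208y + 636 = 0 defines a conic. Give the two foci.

(-3, 2) and (-3, 14)

49(x² + 6x) + 13(y² - 16y) = -636
Complete the square in x and y: 49(x + 3)² + 13(y - 8)² = -636 + 441 + 832 = 637
Dividing both sides by 637: (x + 3)²/13 + (y - 8)²/49 = 1
Ellipse, center (-3, 8), major axis vertical; a² = 49, b² = 13.
c² = a² - b² = 49 - 13 = 36, so c = 6.
Foci lie on the vertical axis through the center: (h, k ± c).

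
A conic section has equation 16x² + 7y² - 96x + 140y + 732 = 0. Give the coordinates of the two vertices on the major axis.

(3, -14) and (3, -6)

16(x² - 6x) + 7(y² + 20y) = -732
Complete the square in x and y: 16(x - 3)² + 7(y + 10)² = -732 + 144 + 700 = 112
Divide through by 112 to get (x - 3)²/7 + (y + 10)²/16 = 1.
Ellipse, center (3, -10), major axis vertical; a² = 16, b² = 7.
a = 4. Vertices at (h, k ± a).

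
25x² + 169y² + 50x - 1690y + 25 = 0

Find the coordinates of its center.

(-1, 5)

Group: 25(x² + 2x) + 169(y² - 10y) = -25
Complete the square: 25(x + 1)² + 169(y - 5)² = -25 + 25 + 4225 = 4225
Divide by 4225: (x + 1)²/169 + (y - 5)²/25 = 1
Ellipse with center (-1, 5).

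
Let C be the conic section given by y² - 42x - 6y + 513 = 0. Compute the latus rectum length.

42

Only y is squared. Complete the square in y: (y - 3)² = 42(x - 12).
Vertex (12, 3); 4p = 42 so p = 21/2. Opens right.
Latus rectum length = |4p| = 42.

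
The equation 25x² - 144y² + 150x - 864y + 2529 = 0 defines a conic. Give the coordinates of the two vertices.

(-3, -8) and (-3, 2)

25(x² + 6x) -144(y² + 6y) = -2529
Completing the square gives 25(x + 3)² -144(y + 3)² = -2529 + 225 - 1296 = -3600.
Divide by -3600: (y + 3)²/25 - (x + 3)²/144 = 1
Hyperbola, center (-3, -3), transverse axis vertical; a² = 25, b² = 144.
a = 5. Vertices at (h, k ± a).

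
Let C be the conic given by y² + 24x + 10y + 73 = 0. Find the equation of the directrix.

x = 4

Only y is squared. Complete the square in y: (y + 5)² = -24(x + 2).
Vertex (-2, -5); 4p = -24 so p = -6. Opens left.
Directrix is the vertical line x = h − p = -2 − (-6) = 4.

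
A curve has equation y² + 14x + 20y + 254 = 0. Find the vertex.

(-11, -10)

Only y is squared. Complete the square in y: (y + 10)² = -14(x + 11).
Vertex (-11, -10); 4p = -14 so p = -7/2. Opens left.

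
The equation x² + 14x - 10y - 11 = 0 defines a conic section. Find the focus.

(-7, -7/2)

Only x is squared. Complete the square in x: (x + 7)² = 10(y + 6).
Vertex (-7, -6); 4p = 10 so p = 5/2. Opens up.
Focus is p units from the vertex along the axis: (h, k + p).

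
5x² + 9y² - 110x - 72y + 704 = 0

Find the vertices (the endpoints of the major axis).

(8, 4) and (14, 4)

Group the x- and y-terms: 5(x² - 22x) + 9(y² - 8y) = -704
5(x - 11)² + 9(y - 4)² = -704 + 605 + 144 = 45
Divide by 45: (x - 11)²/9 + (y - 4)²/5 = 1
Ellipse, center (11, 4), major axis horizontal; a² = 9, b² = 5.
a = 3. Vertices at (h ± a, k).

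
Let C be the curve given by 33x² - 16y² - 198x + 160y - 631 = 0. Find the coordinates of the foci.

33(x² - 6x) -16(y² - 10y) = 631
Completing the square gives 33(x - 3)² -16(y - 5)² = 631 + 297 - 400 = 528.
Dividing both sides by 528: (x - 3)²/16 - (y - 5)²/33 = 1
Hyperbola, center (3, 5), transverse axis horizontal; a² = 16, b² = 33.
c² = a² + b² = 16 + 33 = 49, so c = 7.
Foci lie on the horizontal axis through the center: (h ± c, k).

(-4, 5) and (10, 5)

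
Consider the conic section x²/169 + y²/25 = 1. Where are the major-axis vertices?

(-13, 0) and (13, 0)

Center (0, 0). The larger denominator 169 sits under the x-term, so the major axis is horizontal; a² = 169, b² = 25.
a = 13. Vertices at (h ± a, k).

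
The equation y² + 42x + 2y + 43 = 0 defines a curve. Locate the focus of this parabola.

Only y is squared. Complete the square in y: (y + 1)² = -42(x + 1).
Vertex (-1, -1); 4p = -42 so p = -21/2. Opens left.
Focus is p units from the vertex along the axis: (h + p, k).

(-23/2, -1)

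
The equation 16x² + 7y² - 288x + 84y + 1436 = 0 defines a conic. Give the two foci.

Collect terms: 16(x² - 18x) + 7(y² + 12y) = -1436
Complete the square: 16(x - 9)² + 7(y + 6)² = -1436 + 1296 + 252 = 112
Divide through by 112 to get (x - 9)²/7 + (y + 6)²/16 = 1.
Ellipse, center (9, -6), major axis vertical; a² = 16, b² = 7.
c² = a² - b² = 16 - 7 = 9, so c = 3.
Foci lie on the vertical axis through the center: (h, k ± c).

(9, -9) and (9, -3)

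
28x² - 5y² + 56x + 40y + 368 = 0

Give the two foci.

(-1, 4 - 3√11) and (-1, 4 + 3√11)

Rearranging, 28(x² + 2x) -5(y² - 8y) = -368.
Complete the square: 28(x + 1)² -5(y - 4)² = -368 + 28 - 80 = -420
Dividing both sides by -420: (y - 4)²/84 - (x + 1)²/15 = 1
Hyperbola, center (-1, 4), transverse axis vertical; a² = 84, b² = 15.
c² = a² + b² = 84 + 15 = 99, so c = 3√11.
Foci lie on the vertical axis through the center: (h, k ± c).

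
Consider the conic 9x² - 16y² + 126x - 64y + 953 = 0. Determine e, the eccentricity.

Group the x- and y-terms: 9(x² + 14x) -16(y² + 4y) = -953
9(x + 7)² -16(y + 2)² = -953 + 441 - 64 = -576
Dividing both sides by -576: (y + 2)²/36 - (x + 7)²/64 = 1
Hyperbola, center (-7, -2), transverse axis vertical; a² = 36, b² = 64.
c² = a² + b² = 100, so c = 10.
e = c/a = 10/6 = 5/3.

e = 5/3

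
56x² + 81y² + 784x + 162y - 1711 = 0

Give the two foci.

Rearranging, 56(x² + 14x) + 81(y² + 2y) = 1711.
Completing the square gives 56(x + 7)² + 81(y + 1)² = 1711 + 2744 + 81 = 4536.
Divide through by 4536 to get (x + 7)²/81 + (y + 1)²/56 = 1.
Ellipse, center (-7, -1), major axis horizontal; a² = 81, b² = 56.
c² = a² - b² = 81 - 56 = 25, so c = 5.
Foci lie on the horizontal axis through the center: (h ± c, k).

(-12, -1) and (-2, -1)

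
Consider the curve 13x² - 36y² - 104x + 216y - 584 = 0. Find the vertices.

Collect terms: 13(x² - 8x) -36(y² - 6y) = 584
13(x - 4)² -36(y - 3)² = 584 + 208 - 324 = 468
Divide through by 468 to get (x - 4)²/36 - (y - 3)²/13 = 1.
Hyperbola, center (4, 3), transverse axis horizontal; a² = 36, b² = 13.
a = 6. Vertices at (h ± a, k).

(-2, 3) and (10, 3)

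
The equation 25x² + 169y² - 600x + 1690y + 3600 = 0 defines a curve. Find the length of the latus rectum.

50/13

25(x² - 24x) + 169(y² + 10y) = -3600
Complete the square in x and y: 25(x - 12)² + 169(y + 5)² = -3600 + 3600 + 4225 = 4225
Divide through by 4225 to get (x - 12)²/169 + (y + 5)²/25 = 1.
Ellipse, center (12, -5), major axis horizontal; a² = 169, b² = 25.
Latus rectum length = 2b²/a = 2·25/13 = 50/13.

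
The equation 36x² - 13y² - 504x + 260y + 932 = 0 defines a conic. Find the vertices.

(7, 4) and (7, 16)

36(x² - 14x) -13(y² - 20y) = -932
Completing the square gives 36(x - 7)² -13(y - 10)² = -932 + 1764 - 1300 = -468.
Divide by -468: (y - 10)²/36 - (x - 7)²/13 = 1
Hyperbola, center (7, 10), transverse axis vertical; a² = 36, b² = 13.
a = 6. Vertices at (h, k ± a).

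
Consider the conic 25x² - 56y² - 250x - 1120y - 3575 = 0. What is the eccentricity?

Rearranging, 25(x² - 10x) -56(y² + 20y) = 3575.
25(x - 5)² -56(y + 10)² = 3575 + 625 - 5600 = -1400
Divide through by -1400 to get (y + 10)²/25 - (x - 5)²/56 = 1.
Hyperbola, center (5, -10), transverse axis vertical; a² = 25, b² = 56.
c² = a² + b² = 81, so c = 9.
e = c/a = 9/5.

e = 9/5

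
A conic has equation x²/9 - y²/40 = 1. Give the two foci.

(-7, 0) and (7, 0)

Center (0, 0). The positive term is the x-term, so the transverse axis is horizontal; a² = 9, b² = 40.
c² = a² + b² = 9 + 40 = 49, so c = 7.
Foci lie on the horizontal axis through the center: (h ± c, k).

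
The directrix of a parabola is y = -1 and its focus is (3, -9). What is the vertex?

The vertex is the midpoint between the focus and the directrix along the axis of symmetry.
Axis is vertical (directrix is horizontal). Vertex y-coordinate = (-9 + (-1))/2 = -5; x-coordinate = 3.

(3, -5)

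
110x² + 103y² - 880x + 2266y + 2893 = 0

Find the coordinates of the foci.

Collect terms: 110(x² - 8x) + 103(y² + 22y) = -2893
Completing the square gives 110(x - 4)² + 103(y + 11)² = -2893 + 1760 + 12463 = 11330.
Dividing both sides by 11330: (x - 4)²/103 + (y + 11)²/110 = 1
Ellipse, center (4, -11), major axis vertical; a² = 110, b² = 103.
c² = a² - b² = 110 - 103 = 7, so c = √7.
Foci lie on the vertical axis through the center: (h, k ± c).

(4, -11 - √7) and (4, -11 + √7)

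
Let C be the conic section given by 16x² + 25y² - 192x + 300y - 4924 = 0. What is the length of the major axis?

40

Collect terms: 16(x² - 12x) + 25(y² + 12y) = 4924
Completing the square gives 16(x - 6)² + 25(y + 6)² = 4924 + 576 + 900 = 6400.
Divide by 6400: (x - 6)²/400 + (y + 6)²/256 = 1
Ellipse, center (6, -6), major axis horizontal; a² = 400, b² = 256.
a² = 400 so a = 20; the major axis has length 2a = 40.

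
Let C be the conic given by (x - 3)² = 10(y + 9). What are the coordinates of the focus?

Vertex (3, -9); 4p = 10 so p = 5/2. Opens up.
Focus is p units from the vertex along the axis: (h, k + p).

(3, -13/2)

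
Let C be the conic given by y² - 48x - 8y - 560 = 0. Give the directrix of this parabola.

Only y is squared. Complete the square in y: (y - 4)² = 48(x + 12).
Vertex (-12, 4); 4p = 48 so p = 12. Opens right.
Directrix is the vertical line x = h − p = -12 − (12) = -24.

x = -24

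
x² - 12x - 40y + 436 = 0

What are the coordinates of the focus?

Only x is squared. Complete the square in x: (x - 6)² = 40(y - 10).
Vertex (6, 10); 4p = 40 so p = 10. Opens up.
Focus is p units from the vertex along the axis: (h, k + p).

(6, 20)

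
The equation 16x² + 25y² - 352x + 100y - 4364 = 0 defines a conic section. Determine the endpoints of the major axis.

Group: 16(x² - 22x) + 25(y² + 4y) = 4364
Completing the square gives 16(x - 11)² + 25(y + 2)² = 4364 + 1936 + 100 = 6400.
Divide through by 6400 to get (x - 11)²/400 + (y + 2)²/256 = 1.
Ellipse, center (11, -2), major axis horizontal; a² = 400, b² = 256.
a = 20. Vertices at (h ± a, k).

(-9, -2) and (31, -2)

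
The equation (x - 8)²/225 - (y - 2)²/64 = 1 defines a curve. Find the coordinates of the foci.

(-9, 2) and (25, 2)

Center (8, 2). The positive term is the x-term, so the transverse axis is horizontal; a² = 225, b² = 64.
c² = a² + b² = 225 + 64 = 289, so c = 17.
Foci lie on the horizontal axis through the center: (h ± c, k).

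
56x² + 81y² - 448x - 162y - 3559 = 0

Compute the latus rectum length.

Group: 56(x² - 8x) + 81(y² - 2y) = 3559
Complete the square in x and y: 56(x - 4)² + 81(y - 1)² = 3559 + 896 + 81 = 4536
Dividing both sides by 4536: (x - 4)²/81 + (y - 1)²/56 = 1
Ellipse, center (4, 1), major axis horizontal; a² = 81, b² = 56.
Latus rectum length = 2b²/a = 2·56/9 = 112/9.

112/9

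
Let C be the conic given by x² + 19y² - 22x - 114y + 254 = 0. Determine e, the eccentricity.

e = 3√38/19

Collect terms: (x² - 22x) + 19(y² - 6y) = -254
Complete the square: (x - 11)² + 19(y - 3)² = -254 + 121 + 171 = 38
Divide by 38: (x - 11)²/38 + (y - 3)²/2 = 1
Ellipse, center (11, 3), major axis horizontal; a² = 38, b² = 2.
c² = a² - b² = 36, so c = 6.
e = c/a = 6/√38 = 3√38/19.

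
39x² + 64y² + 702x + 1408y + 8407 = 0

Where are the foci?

39(x² + 18x) + 64(y² + 22y) = -8407
Completing the square gives 39(x + 9)² + 64(y + 11)² = -8407 + 3159 + 7744 = 2496.
Dividing both sides by 2496: (x + 9)²/64 + (y + 11)²/39 = 1
Ellipse, center (-9, -11), major axis horizontal; a² = 64, b² = 39.
c² = a² - b² = 64 - 39 = 25, so c = 5.
Foci lie on the horizontal axis through the center: (h ± c, k).

(-14, -11) and (-4, -11)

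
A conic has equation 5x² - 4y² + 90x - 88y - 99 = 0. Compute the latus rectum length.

Collect terms: 5(x² + 18x) -4(y² + 22y) = 99
Completing the square gives 5(x + 9)² -4(y + 11)² = 99 + 405 - 484 = 20.
Dividing both sides by 20: (x + 9)²/4 - (y + 11)²/5 = 1
Hyperbola, center (-9, -11), transverse axis horizontal; a² = 4, b² = 5.
Latus rectum length = 2b²/a = 2·5/2 = 5.

5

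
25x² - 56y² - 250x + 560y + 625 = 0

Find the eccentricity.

Rearranging, 25(x² - 10x) -56(y² - 10y) = -625.
25(x - 5)² -56(y - 5)² = -625 + 625 - 1400 = -1400
Dividing both sides by -1400: (y - 5)²/25 - (x - 5)²/56 = 1
Hyperbola, center (5, 5), transverse axis vertical; a² = 25, b² = 56.
c² = a² + b² = 81, so c = 9.
e = c/a = 9/5.

e = 9/5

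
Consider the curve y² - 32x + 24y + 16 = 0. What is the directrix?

Only y is squared. Complete the square in y: (y + 12)² = 32(x + 4).
Vertex (-4, -12); 4p = 32 so p = 8. Opens right.
Directrix is the vertical line x = h − p = -4 − (8) = -12.

x = -12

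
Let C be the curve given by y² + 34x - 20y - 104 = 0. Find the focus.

(-5/2, 10)

Only y is squared. Complete the square in y: (y - 10)² = -34(x - 6).
Vertex (6, 10); 4p = -34 so p = -17/2. Opens left.
Focus is p units from the vertex along the axis: (h + p, k).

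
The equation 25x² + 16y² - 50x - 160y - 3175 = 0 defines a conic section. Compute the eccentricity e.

25(x² - 2x) + 16(y² - 10y) = 3175
Complete the square in x and y: 25(x - 1)² + 16(y - 5)² = 3175 + 25 + 400 = 3600
Divide through by 3600 to get (x - 1)²/144 + (y - 5)²/225 = 1.
Ellipse, center (1, 5), major axis vertical; a² = 225, b² = 144.
c² = a² - b² = 81, so c = 9.
e = c/a = 9/15 = 3/5.

e = 3/5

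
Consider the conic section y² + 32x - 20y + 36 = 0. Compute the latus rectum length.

Only y is squared. Complete the square in y: (y - 10)² = -32(x - 2).
Vertex (2, 10); 4p = -32 so p = -8. Opens left.
Latus rectum length = |4p| = 32.

32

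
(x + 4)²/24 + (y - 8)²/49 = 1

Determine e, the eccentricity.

Center (-4, 8). The larger denominator 49 sits under the y-term, so the major axis is vertical; a² = 49, b² = 24.
c² = a² - b² = 25, so c = 5.
e = c/a = 5/7.

e = 5/7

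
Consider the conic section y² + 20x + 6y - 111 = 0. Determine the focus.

(1, -3)

Only y is squared. Complete the square in y: (y + 3)² = -20(x - 6).
Vertex (6, -3); 4p = -20 so p = -5. Opens left.
Focus is p units from the vertex along the axis: (h + p, k).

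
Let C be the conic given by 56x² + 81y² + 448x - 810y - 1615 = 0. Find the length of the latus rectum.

Rearranging, 56(x² + 8x) + 81(y² - 10y) = 1615.
56(x + 4)² + 81(y - 5)² = 1615 + 896 + 2025 = 4536
Dividing both sides by 4536: (x + 4)²/81 + (y - 5)²/56 = 1
Ellipse, center (-4, 5), major axis horizontal; a² = 81, b² = 56.
Latus rectum length = 2b²/a = 2·56/9 = 112/9.

112/9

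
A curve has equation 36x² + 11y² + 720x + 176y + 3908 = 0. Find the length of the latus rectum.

11/3

Rearranging, 36(x² + 20x) + 11(y² + 16y) = -3908.
Complete the square: 36(x + 10)² + 11(y + 8)² = -3908 + 3600 + 704 = 396
Dividing both sides by 396: (x + 10)²/11 + (y + 8)²/36 = 1
Ellipse, center (-10, -8), major axis vertical; a² = 36, b² = 11.
Latus rectum length = 2b²/a = 2·11/6 = 11/3.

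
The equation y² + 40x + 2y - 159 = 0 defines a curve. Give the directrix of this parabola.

Only y is squared. Complete the square in y: (y + 1)² = -40(x - 4).
Vertex (4, -1); 4p = -40 so p = -10. Opens left.
Directrix is the vertical line x = h − p = 4 − (-10) = 14.

x = 14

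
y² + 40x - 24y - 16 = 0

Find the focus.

(-6, 12)

Only y is squared. Complete the square in y: (y - 12)² = -40(x - 4).
Vertex (4, 12); 4p = -40 so p = -10. Opens left.
Focus is p units from the vertex along the axis: (h + p, k).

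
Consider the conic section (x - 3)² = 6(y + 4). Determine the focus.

Vertex (3, -4); 4p = 6 so p = 3/2. Opens up.
Focus is p units from the vertex along the axis: (h, k + p).

(3, -5/2)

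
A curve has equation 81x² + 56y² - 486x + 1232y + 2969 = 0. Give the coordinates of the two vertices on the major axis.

(3, -20) and (3, -2)

Rearranging, 81(x² - 6x) + 56(y² + 22y) = -2969.
81(x - 3)² + 56(y + 11)² = -2969 + 729 + 6776 = 4536
Divide by 4536: (x - 3)²/56 + (y + 11)²/81 = 1
Ellipse, center (3, -11), major axis vertical; a² = 81, b² = 56.
a = 9. Vertices at (h, k ± a).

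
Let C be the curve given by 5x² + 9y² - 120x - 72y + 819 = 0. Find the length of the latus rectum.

10/3

5(x² - 24x) + 9(y² - 8y) = -819
Completing the square gives 5(x - 12)² + 9(y - 4)² = -819 + 720 + 144 = 45.
Dividing both sides by 45: (x - 12)²/9 + (y - 4)²/5 = 1
Ellipse, center (12, 4), major axis horizontal; a² = 9, b² = 5.
Latus rectum length = 2b²/a = 2·5/3 = 10/3.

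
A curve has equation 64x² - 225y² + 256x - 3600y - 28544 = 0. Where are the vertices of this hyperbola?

Rearranging, 64(x² + 4x) -225(y² + 16y) = 28544.
64(x + 2)² -225(y + 8)² = 28544 + 256 - 14400 = 14400
Dividing both sides by 14400: (x + 2)²/225 - (y + 8)²/64 = 1
Hyperbola, center (-2, -8), transverse axis horizontal; a² = 225, b² = 64.
a = 15. Vertices at (h ± a, k).

(-17, -8) and (13, -8)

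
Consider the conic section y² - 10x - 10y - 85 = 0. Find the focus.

Only y is squared. Complete the square in y: (y - 5)² = 10(x + 11).
Vertex (-11, 5); 4p = 10 so p = 5/2. Opens right.
Focus is p units from the vertex along the axis: (h + p, k).

(-17/2, 5)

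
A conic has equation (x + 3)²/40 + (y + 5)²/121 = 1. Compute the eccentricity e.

Center (-3, -5). The larger denominator 121 sits under the y-term, so the major axis is vertical; a² = 121, b² = 40.
c² = a² - b² = 81, so c = 9.
e = c/a = 9/11.

e = 9/11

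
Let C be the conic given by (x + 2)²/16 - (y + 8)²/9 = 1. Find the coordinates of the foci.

Center (-2, -8). The positive term is the x-term, so the transverse axis is horizontal; a² = 16, b² = 9.
c² = a² + b² = 16 + 9 = 25, so c = 5.
Foci lie on the horizontal axis through the center: (h ± c, k).

(-7, -8) and (3, -8)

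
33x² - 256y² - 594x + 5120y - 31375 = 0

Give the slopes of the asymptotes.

Group the x- and y-terms: 33(x² - 18x) -256(y² - 20y) = 31375
33(x - 9)² -256(y - 10)² = 31375 + 2673 - 25600 = 8448
Divide through by 8448 to get (x - 9)²/256 - (y - 10)²/33 = 1.
Hyperbola, center (9, 10), transverse axis horizontal; a² = 256, b² = 33.
For a horizontal hyperbola the asymptotes have slope ±b/a.
Here that is ±√33/16.

√33/16 and -√33/16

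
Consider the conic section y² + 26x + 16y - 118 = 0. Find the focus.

(1/2, -8)

Only y is squared. Complete the square in y: (y + 8)² = -26(x - 7).
Vertex (7, -8); 4p = -26 so p = -13/2. Opens left.
Focus is p units from the vertex along the axis: (h + p, k).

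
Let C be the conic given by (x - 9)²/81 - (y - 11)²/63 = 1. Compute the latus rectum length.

Center (9, 11). The positive term is the x-term, so the transverse axis is horizontal; a² = 81, b² = 63.
Latus rectum length = 2b²/a = 2·63/9 = 14.

14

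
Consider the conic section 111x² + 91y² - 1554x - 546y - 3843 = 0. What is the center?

(7, 3)

Collect terms: 111(x² - 14x) + 91(y² - 6y) = 3843
Complete the square: 111(x - 7)² + 91(y - 3)² = 3843 + 5439 + 819 = 10101
Divide through by 10101 to get (x - 7)²/91 + (y - 3)²/111 = 1.
Ellipse with center (7, 3).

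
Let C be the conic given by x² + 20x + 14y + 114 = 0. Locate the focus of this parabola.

(-10, -9/2)

Only x is squared. Complete the square in x: (x + 10)² = -14(y + 1).
Vertex (-10, -1); 4p = -14 so p = -7/2. Opens down.
Focus is p units from the vertex along the axis: (h, k + p).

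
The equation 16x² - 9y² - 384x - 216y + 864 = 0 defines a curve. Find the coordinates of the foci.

(7, -12) and (17, -12)

Group the x- and y-terms: 16(x² - 24x) -9(y² + 24y) = -864
Complete the square: 16(x - 12)² -9(y + 12)² = -864 + 2304 - 1296 = 144
Divide through by 144 to get (x - 12)²/9 - (y + 12)²/16 = 1.
Hyperbola, center (12, -12), transverse axis horizontal; a² = 9, b² = 16.
c² = a² + b² = 9 + 16 = 25, so c = 5.
Foci lie on the horizontal axis through the center: (h ± c, k).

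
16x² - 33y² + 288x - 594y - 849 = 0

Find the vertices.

(-9, -13) and (-9, -5)

Group: 16(x² + 18x) -33(y² + 18y) = 849
Completing the square gives 16(x + 9)² -33(y + 9)² = 849 + 1296 - 2673 = -528.
Dividing both sides by -528: (y + 9)²/16 - (x + 9)²/33 = 1
Hyperbola, center (-9, -9), transverse axis vertical; a² = 16, b² = 33.
a = 4. Vertices at (h, k ± a).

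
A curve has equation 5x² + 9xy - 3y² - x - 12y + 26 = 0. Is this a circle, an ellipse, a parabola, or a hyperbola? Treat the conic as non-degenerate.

hyperbola

A = 5, B = 9, C = -3.
Discriminant B² − 4AC = 9² − 4·5·(-3) = 141.
B² − 4AC > 0 ⇒ hyperbola.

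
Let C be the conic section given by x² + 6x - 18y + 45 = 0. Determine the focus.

(-3, 13/2)

Only x is squared. Complete the square in x: (x + 3)² = 18(y - 2).
Vertex (-3, 2); 4p = 18 so p = 9/2. Opens up.
Focus is p units from the vertex along the axis: (h, k + p).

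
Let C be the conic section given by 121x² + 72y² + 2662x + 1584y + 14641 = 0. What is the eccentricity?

e = 7/11

Rearranging, 121(x² + 22x) + 72(y² + 22y) = -14641.
Completing the square gives 121(x + 11)² + 72(y + 11)² = -14641 + 14641 + 8712 = 8712.
Divide through by 8712 to get (x + 11)²/72 + (y + 11)²/121 = 1.
Ellipse, center (-11, -11), major axis vertical; a² = 121, b² = 72.
c² = a² - b² = 49, so c = 7.
e = c/a = 7/11.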